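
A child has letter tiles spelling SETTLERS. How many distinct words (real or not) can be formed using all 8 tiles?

Letter multiplicities in SETTLERS: E×2, L×1, R×1, S×2, T×2.
The number of distinct arrangements is 8!/(2!·2!·2!) = 40320/8 = 5040.

5040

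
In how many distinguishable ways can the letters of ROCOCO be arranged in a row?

ROCOCO has 6 letters with C appearing twice and O appearing 3 times.
Dividing 6! = 720 by 3!·2! = 12 for the repeated letters gives 60.

60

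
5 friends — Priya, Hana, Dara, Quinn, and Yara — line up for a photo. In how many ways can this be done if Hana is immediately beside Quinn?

48

Place the 3 others and the Hana-Quinn pair as 4 objects in a line; the pair has 2 internal arrangements.
That gives 2 × 4! = 2 × 24 = 48.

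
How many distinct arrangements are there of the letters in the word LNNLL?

LNNLL has 5 letters with L appearing 3 times and N appearing twice.
Dividing 5! = 120 by 3!·2! = 12 for the repeated letters gives 10.

10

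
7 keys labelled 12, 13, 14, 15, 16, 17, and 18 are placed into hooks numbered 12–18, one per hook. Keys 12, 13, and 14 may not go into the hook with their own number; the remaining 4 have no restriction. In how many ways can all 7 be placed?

Let Aᵢ (for i ∈ {12, 13, 14}) be the placements that put key i in its forbidden hook. Any j of these fix j positions, leaving (7−j)! ways to fill the rest, and there are C(3,j) ways to pick which j.
By inclusion–exclusion, the number of valid placements is Σ_{j=0}^{3} (−1)^j C(3,j)·(7−j)!.
Computing: 5040 − 2160 + 360 − 24 = 3216.

3216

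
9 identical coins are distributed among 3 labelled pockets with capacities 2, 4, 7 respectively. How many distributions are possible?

Without the upper bounds there are C(11,2) = 55 ways to split 9 among 3 pockets.
Subtract solutions that violate a single cap (substitute x_i' = x_i − (cap_i+1)): x_1 ≥ 3 gives C(8,2) = 28; x_2 ≥ 5 gives C(6,2) = 15; x_3 ≥ 8 gives C(3,2) = 3. Together 46.
Add back pairs where two caps are both exceeded: 3 + 0 + 0 = 3.
By inclusion–exclusion the count is 55 − 46 + 3 = 12.

12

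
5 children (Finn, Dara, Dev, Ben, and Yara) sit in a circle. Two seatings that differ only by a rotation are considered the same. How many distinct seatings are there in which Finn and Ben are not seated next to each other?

Without the restriction there are (4)! = 24 seatings.
Seatings with Finn beside Ben: treat them as a block with 2 internal orders, giving 2 × (3)! = 12.
Subtracting, 24 − 12 = 12.

12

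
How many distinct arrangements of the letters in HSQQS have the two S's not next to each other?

18

There are 5!/(2!·2!) = 30 arrangements of HSQQS in total.
Arrangements with the S's together: treat SS as one letter, giving (4)!/(2!) = 12.
Hence 30 − 12 = 18.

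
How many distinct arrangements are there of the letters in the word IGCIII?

30

Letter multiplicities in IGCIII: C×1, G×1, I×4.
Dividing 6! = 720 by 4! = 24 for the repeated letters gives 30.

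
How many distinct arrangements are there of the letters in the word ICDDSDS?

Letter multiplicities in ICDDSDS: C×1, D×3, I×1, S×2.
The number of distinct arrangements is 7!/(3!·2!) = 5040/12 = 420.

420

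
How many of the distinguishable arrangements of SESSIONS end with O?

Fix O in the last position and arrange the remaining 7 letters.
Those 7 letters have S appearing 4 times, giving (7)!/(4!) = 210.

210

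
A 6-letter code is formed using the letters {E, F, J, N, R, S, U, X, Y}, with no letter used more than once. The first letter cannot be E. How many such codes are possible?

The first letter has 9−1 = 8 choices (anything except E).
The remaining 5 letters are filled from the other 8 symbols without repetition: 8 × 7 × 6 × 5 × 4 = 6720.
Total: 8 × 6720 = 53760.

53760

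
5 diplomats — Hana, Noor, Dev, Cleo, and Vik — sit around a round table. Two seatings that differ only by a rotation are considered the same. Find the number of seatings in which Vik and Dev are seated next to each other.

Treat {Vik, Dev} as one unit (2 internal orders) and seat the resulting 4 units around the table: (3)! circular arrangements.
So 2 × (3)! = 2 × 6 = 12.

12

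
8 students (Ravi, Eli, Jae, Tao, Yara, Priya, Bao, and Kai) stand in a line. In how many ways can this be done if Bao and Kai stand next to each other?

Place the 6 others and the Bao-Kai pair as 7 objects in a line; the pair has 2 internal arrangements.
That gives 2 × 7! = 2 × 5040 = 10080.

10080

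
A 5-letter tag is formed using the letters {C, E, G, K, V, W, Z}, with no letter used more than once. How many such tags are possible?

2520

With no repetition, fill the 5 letters in order: 7 choices, then 6, down to 3.
7 × 6 × 5 × 4 × 3 = 2520.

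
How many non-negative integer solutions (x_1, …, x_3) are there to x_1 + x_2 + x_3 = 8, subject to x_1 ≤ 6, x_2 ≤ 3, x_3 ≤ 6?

24

Without the upper bounds there are C(10,2) = 45 ways to split 8 among 3 variables.
Subtract solutions that violate a single cap (substitute x_i' = x_i − (cap_i+1)): x_1 ≥ 7 gives C(3,2) = 3; x_2 ≥ 4 gives C(6,2) = 15; x_3 ≥ 7 gives C(3,2) = 3. Together 21.
No two caps can be exceeded simultaneously, so the pair terms are all 0.
By inclusion–exclusion the count is 45 − 21 + 0 = 24.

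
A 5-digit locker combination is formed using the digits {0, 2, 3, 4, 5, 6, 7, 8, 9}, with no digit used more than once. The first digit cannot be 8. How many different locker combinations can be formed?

The first digit has 9−1 = 8 choices (anything except 8).
The remaining 4 digits are filled from the other 8 symbols without repetition: 8 × 7 × 6 × 5 = 1680.
Total: 8 × 1680 = 13440.

13440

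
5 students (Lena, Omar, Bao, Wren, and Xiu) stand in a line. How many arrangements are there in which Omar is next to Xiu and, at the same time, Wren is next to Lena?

Treat {Omar,Xiu} as one block (2 orders) and {Wren,Lena} as another (2 orders).
That leaves 3 units to arrange: 2 × 2 × 3! = 4 × 6 = 24.

24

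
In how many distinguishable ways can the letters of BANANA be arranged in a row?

Letter multiplicities in BANANA: A×3, B×1, N×2.
The number of distinct arrangements is 6!/(3!·2!) = 720/12 = 60.

60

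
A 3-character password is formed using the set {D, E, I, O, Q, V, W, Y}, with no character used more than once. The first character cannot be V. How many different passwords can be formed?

294

The first character has 8−1 = 7 choices (anything except V).
The remaining 2 characters are filled from the other 7 symbols without repetition: 7 × 6 = 42.
Total: 7 × 42 = 294.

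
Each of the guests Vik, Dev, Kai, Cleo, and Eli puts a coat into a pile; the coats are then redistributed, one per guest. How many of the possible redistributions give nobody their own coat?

44

Let Aᵢ be the assignments in which guest i gets their own coat. We want the size of the complement of A₁∪…∪A_5.
By inclusion–exclusion this is Σ_{j=0}^{5} (−1)^j C(5,j)·(5−j)!.
Computing: 120 − 120 + 60 − 20 + 5 − 1 = 44.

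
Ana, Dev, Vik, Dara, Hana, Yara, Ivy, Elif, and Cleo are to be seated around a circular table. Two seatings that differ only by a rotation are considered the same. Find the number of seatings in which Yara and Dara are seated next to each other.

Treat {Yara, Dara} as one unit (2 internal orders) and seat the resulting 8 units around the table: (7)! circular arrangements.
So 2 × (7)! = 2 × 5040 = 10080.

10080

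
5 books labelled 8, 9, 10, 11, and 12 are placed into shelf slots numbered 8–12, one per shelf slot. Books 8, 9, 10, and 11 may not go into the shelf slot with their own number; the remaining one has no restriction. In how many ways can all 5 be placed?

Let Aᵢ (for 8 ≤ i ≤ 11) be the placements that put book i in its forbidden shelf slot. Any j of these fix j positions, leaving (5−j)! ways to fill the rest, and there are C(4,j) ways to pick which j.
By inclusion–exclusion, the number of valid placements is Σ_{j=0}^{4} (−1)^j C(4,j)·(5−j)!.
Computing: 120 − 96 + 36 − 8 + 1 = 53.

53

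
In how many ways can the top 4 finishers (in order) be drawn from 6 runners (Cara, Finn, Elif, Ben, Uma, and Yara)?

There are 6 choices for 1st place, 5 for 2nd, and so on down to 3 for position 4.
That gives 6 × 5 × 4 × 3 = 360.

360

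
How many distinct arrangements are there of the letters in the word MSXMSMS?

140

Letter multiplicities in MSXMSMS: M×3, S×3, X×1.
Dividing 7! = 5040 by 3!·3! = 36 for the repeated letters gives 140.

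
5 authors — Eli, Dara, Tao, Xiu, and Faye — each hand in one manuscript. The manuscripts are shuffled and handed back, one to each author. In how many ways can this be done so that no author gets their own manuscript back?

44

This is the derangement count D_5: permutations of 5 items with no fixed point.
By inclusion–exclusion this is Σ_{j=0}^{5} (−1)^j C(5,j)·(5−j)!.
Computing: 120 − 120 + 60 − 20 + 5 − 1 = 44.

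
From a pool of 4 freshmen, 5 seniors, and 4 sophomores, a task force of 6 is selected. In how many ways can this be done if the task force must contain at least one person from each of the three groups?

1520

Unrestricted: C(13,6) = 1716 ways to pick any 6 of the 13.
Selections missing a whole group: no freshmen → C(9,6) = 84; no seniors → C(8,6) = 28; no sophomores → C(9,6) = 84.
Add back selections omitting two groups (i.e. drawn from a single group): C(4,6) + C(5,6) + C(4,6) = 0.
By inclusion–exclusion: 1716 − 196 + 0 = 1520.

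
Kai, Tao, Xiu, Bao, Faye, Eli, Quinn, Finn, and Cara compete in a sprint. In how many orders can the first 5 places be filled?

This is an ordered selection of 5 from 9: P(9,5).
That gives 9 × 8 × 7 × 6 × 5 = 15120.

15120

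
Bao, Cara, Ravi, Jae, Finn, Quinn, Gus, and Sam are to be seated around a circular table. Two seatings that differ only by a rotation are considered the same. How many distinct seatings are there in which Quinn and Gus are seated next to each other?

1440

Glue Quinn and Gus into a block (2 internal orders). Seating 7 units around a circle gives (6)! arrangements.
So 2 × (6)! = 2 × 720 = 1440.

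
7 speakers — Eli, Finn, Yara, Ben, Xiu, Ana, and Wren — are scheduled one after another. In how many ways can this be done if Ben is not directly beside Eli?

3600

There are 7! = 5040 arrangements in all. If Ben and Eli are adjacent, merging them into one block gives 2·(6)! = 1440 arrangements.
So 5040 − 1440 = 3600 arrangements keep them apart.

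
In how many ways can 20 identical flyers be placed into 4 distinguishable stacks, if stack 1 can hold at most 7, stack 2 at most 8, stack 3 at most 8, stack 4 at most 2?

46

Without the upper bounds there are C(23,3) = 1771 ways to split 20 among 4 stacks.
Subtract solutions that violate a single cap (substitute x_i' = x_i − (cap_i+1)): x_1 ≥ 8 gives C(15,3) = 455; x_2 ≥ 9 gives C(14,3) = 364; x_3 ≥ 9 gives C(14,3) = 364; x_4 ≥ 3 gives C(20,3) = 1140. Together 2323.
Add back pairs where two caps are both exceeded: 20 + 20 + 220 + 10 + 165 + 165 = 600.
Subtract triples: 0 + 1 + 1 + 0 = 2.
By inclusion–exclusion the count is 1771 − 2323 + 600 − 2 = 46.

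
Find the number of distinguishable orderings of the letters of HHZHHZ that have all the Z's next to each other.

5

Treat the 2 copies of Z as a single block. The multiset to arrange is then {ZZ, H, H, H, H}, 5 items in all.
That gives (5)!/(4!) = 5 arrangements.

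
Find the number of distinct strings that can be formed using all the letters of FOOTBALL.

The 8 letters of FOOTBALL have repeats: L appearing twice and O appearing twice.
The number of distinct arrangements is 8!/(2!·2!) = 40320/4 = 10080.

10080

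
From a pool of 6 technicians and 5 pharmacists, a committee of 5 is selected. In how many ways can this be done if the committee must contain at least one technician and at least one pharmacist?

455

With no constraint there are C(11,5) = 462 possible selections.
Selections missing a whole group: no technicians → C(5,5) = 1; no pharmacists → C(6,5) = 6.
Both groups omitted at once is impossible, so 462 − 7 = 455.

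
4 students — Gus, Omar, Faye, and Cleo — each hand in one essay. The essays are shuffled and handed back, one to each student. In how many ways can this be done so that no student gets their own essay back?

9

Count assignments avoiding every fixed point. For any j of the 4 students fixed to their own essay, the other 4−j can be arranged in (4−j)! ways.
By inclusion–exclusion this is Σ_{j=0}^{4} (−1)^j C(4,j)·(4−j)!.
Computing: 24 − 24 + 12 − 4 + 1 = 9.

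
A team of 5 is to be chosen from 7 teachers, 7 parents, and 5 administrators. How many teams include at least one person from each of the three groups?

Total 5-person selections from all 19: C(19,5) = 11628.
Subtract selections that omit an entire group: no teachers → C(12,5) = 792; no parents → C(12,5) = 792; no administrators → C(14,5) = 2002.
Add back selections omitting two groups (i.e. drawn from a single group): C(7,5) + C(7,5) + C(5,5) = 43.
By inclusion–exclusion: 11628 − 3586 + 43 = 8085.

8085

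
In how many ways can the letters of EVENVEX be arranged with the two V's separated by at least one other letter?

Total arrangements of EVENVEX: 7!/(3!·2!) = 420.
Arrangements with the V's together: treat VV as one letter, giving (6)!/(3!) = 120.
Subtracting, 420 − 120 = 300 arrangements keep the V's apart.

300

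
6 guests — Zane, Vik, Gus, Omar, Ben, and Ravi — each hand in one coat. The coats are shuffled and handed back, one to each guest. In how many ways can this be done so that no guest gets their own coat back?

This is the derangement count D_6: permutations of 6 items with no fixed point.
By inclusion–exclusion this is Σ_{j=0}^{6} (−1)^j C(6,j)·(6−j)!.
Computing: 720 − 720 + 360 − 120 + 30 − 6 + 1 = 265.

265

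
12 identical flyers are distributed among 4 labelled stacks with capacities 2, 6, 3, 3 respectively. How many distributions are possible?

10

Without the upper bounds there are C(15,3) = 455 ways to split 12 among 4 stacks.
Subtract solutions that violate a single cap (substitute x_i' = x_i − (cap_i+1)): x_1 ≥ 3 gives C(12,3) = 220; x_2 ≥ 7 gives C(8,3) = 56; x_3 ≥ 4 gives C(11,3) = 165; x_4 ≥ 4 gives C(11,3) = 165. Together 606.
Add back pairs where two caps are both exceeded: 10 + 56 + 56 + 4 + 4 + 35 = 165.
Subtract triples: 0 + 0 + 4 + 0 = 4.
By inclusion–exclusion the count is 455 − 606 + 165 − 4 = 10.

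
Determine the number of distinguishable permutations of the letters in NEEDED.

60

The 6 letters of NEEDED have repeats: D appearing twice and E appearing 3 times.
So there are 6! / (3!·2!) = 60 distinguishable arrangements.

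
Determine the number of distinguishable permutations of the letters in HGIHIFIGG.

5040

The 9 letters of HGIHIFIGG have repeats: G appearing 3 times, H appearing twice, and I appearing 3 times.
So there are 9! / (3!·3!·2!) = 5040 distinguishable arrangements.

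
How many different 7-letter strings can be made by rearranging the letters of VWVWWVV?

Letter multiplicities in VWVWWVV: V×4, W×3.
The number of distinct arrangements is 7!/(4!·3!) = 5040/144 = 35.

35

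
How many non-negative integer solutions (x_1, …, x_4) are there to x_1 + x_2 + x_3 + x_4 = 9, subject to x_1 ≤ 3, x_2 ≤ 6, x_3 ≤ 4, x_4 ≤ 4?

Ignoring the caps, the number of non-negative solutions to x_1+…+x_4 = 9 is C(12,3) = 220.
Subtract solutions that violate a single cap (substitute x_i' = x_i − (cap_i+1)): x_1 ≥ 4 gives C(8,3) = 56; x_2 ≥ 7 gives C(5,3) = 10; x_3 ≥ 5 gives C(7,3) = 35; x_4 ≥ 5 gives C(7,3) = 35. Together 136.
Add back pairs where two caps are both exceeded: 0 + 1 + 1 + 0 + 0 + 0 = 2.
By inclusion–exclusion the count is 220 − 136 + 2 = 86.

86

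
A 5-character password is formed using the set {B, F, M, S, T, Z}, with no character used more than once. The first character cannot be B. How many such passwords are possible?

600

The first character has 6−1 = 5 choices (anything except B).
The remaining 4 characters are filled from the other 5 symbols without repetition: 5 × 4 × 3 × 2 = 120.
Total: 5 × 120 = 600.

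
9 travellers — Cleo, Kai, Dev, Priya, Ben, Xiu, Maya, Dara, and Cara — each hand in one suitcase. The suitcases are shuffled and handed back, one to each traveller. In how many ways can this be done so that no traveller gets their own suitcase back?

133496

Count assignments avoiding every fixed point. For any j of the 9 travellers fixed to their own suitcase, the other 9−j can be arranged in (9−j)! ways.
By inclusion–exclusion this is Σ_{j=0}^{9} (−1)^j C(9,j)·(9−j)!.
Computing: 362880 − 362880 + 181440 − 60480 + 15120 − 3024 + 504 − 72 + 9 − 1 = 133496.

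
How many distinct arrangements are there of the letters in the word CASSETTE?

CASSETTE has 8 letters with E appearing twice, S appearing twice, and T appearing twice.
The number of distinct arrangements is 8!/(2!·2!·2!) = 40320/8 = 5040.

5040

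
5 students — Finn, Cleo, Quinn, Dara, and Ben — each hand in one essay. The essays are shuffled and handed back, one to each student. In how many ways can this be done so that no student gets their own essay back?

44

Count assignments avoiding every fixed point. For any j of the 5 students fixed to their own essay, the other 5−j can be arranged in (5−j)! ways.
By inclusion–exclusion this is Σ_{j=0}^{5} (−1)^j C(5,j)·(5−j)!.
Computing: 120 − 120 + 60 − 20 + 5 − 1 = 44.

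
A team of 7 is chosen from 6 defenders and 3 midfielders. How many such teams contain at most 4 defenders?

15

Split by how many defenders are chosen (0 through 4).
Sum: C(6,0)·C(3,7) + C(6,1)·C(3,6) + C(6,2)·C(3,5) + C(6,3)·C(3,4) + C(6,4)·C(3,3) = 0 + 0 + 0 + 0 + 15 = 15.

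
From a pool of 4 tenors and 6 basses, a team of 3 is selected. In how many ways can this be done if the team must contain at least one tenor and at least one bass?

96

Unrestricted: C(10,3) = 120 ways to pick any 3 of the 10.
Subtract selections that omit an entire group: no tenors → C(6,3) = 20; no basses → C(4,3) = 4.
Both groups omitted at once is impossible, so 120 − 24 = 96.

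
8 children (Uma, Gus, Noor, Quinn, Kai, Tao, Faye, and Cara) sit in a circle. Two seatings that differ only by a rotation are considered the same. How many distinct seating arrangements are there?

Around a circle, 8 distinct people have 8!/8 = (7)! = 5040 rotationally distinct seatings.

5040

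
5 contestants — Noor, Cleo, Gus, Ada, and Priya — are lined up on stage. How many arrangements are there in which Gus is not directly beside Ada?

72

There are 5! = 120 arrangements in all. If Gus and Ada are adjacent, merging them into one block gives 2·(4)! = 48 arrangements.
Complementary counting: 120 − 48 = 72.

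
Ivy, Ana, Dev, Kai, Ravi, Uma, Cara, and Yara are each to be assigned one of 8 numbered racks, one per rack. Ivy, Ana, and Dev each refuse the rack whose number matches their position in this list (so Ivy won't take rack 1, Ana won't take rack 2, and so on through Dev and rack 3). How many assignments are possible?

27240

Let Aᵢ (for i ∈ {1, 2, 3}) be the placements that put person i in their forbidden rack. Any j of these fix j positions, leaving (8−j)! ways to fill the rest, and there are C(3,j) ways to pick which j.
By inclusion–exclusion, the number of valid placements is Σ_{j=0}^{3} (−1)^j C(3,j)·(8−j)!.
Computing: 40320 − 15120 + 2160 − 120 = 27240.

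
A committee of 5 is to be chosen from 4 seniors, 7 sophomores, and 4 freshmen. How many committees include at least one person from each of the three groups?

2044

With no constraint there are C(15,5) = 3003 possible selections.
Selections missing a whole group: no seniors → C(11,5) = 462; no sophomores → C(8,5) = 56; no freshmen → C(11,5) = 462.
Add back selections omitting two groups (i.e. drawn from a single group): C(4,5) + C(7,5) + C(4,5) = 21.
By inclusion–exclusion: 3003 − 980 + 21 = 2044.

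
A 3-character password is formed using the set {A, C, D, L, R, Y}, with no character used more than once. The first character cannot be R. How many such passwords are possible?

100

The first character has 6−1 = 5 choices (anything except R).
The remaining 2 characters are filled from the other 5 symbols without repetition: 5 × 4 = 20.
Total: 5 × 20 = 100.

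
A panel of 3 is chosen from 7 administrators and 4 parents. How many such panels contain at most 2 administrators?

130

Split by how many administrators are chosen (0 through 2).
Sum: C(7,0)·C(4,3) + C(7,1)·C(4,2) + C(7,2)·C(4,1) = 4 + 42 + 84 = 130.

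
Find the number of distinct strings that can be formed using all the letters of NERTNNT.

NERTNNT has 7 letters with N appearing 3 times and T appearing twice.
Dividing 7! = 5040 by 3!·2! = 12 for the repeated letters gives 420.

420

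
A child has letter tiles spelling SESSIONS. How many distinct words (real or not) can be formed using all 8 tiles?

SESSIONS has 8 letters with S appearing 4 times.
So there are 8! / (4!) = 1680 distinguishable arrangements.

1680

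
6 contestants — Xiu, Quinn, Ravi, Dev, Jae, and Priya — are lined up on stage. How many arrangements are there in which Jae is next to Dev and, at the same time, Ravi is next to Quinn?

96

Treat {Jae,Dev} as one block (2 orders) and {Ravi,Quinn} as another (2 orders).
That leaves 4 units to arrange: 2 × 2 × 4! = 4 × 24 = 96.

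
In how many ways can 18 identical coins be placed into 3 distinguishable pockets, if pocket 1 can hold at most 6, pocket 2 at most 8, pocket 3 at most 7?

10

Without the upper bounds there are C(20,2) = 190 ways to split 18 among 3 pockets.
Subtract solutions that violate a single cap (substitute x_i' = x_i − (cap_i+1)): x_1 ≥ 7 gives C(13,2) = 78; x_2 ≥ 9 gives C(11,2) = 55; x_3 ≥ 8 gives C(12,2) = 66. Together 199.
Add back pairs where two caps are both exceeded: 6 + 10 + 3 = 19.
By inclusion–exclusion the count is 190 − 199 + 19 = 10.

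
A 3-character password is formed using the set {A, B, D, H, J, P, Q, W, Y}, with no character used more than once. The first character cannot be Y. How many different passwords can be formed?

The first character has 9−1 = 8 choices (anything except Y).
The remaining 2 characters are filled from the other 8 symbols without repetition: 8 × 7 = 56.
Total: 8 × 56 = 448.

448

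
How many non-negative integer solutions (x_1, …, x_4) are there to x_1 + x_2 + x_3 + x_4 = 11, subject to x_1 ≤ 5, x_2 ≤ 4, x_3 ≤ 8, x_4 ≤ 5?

Ignoring the caps, the number of non-negative solutions to x_1+…+x_4 = 11 is C(14,3) = 364.
Subtract solutions that violate a single cap (substitute x_i' = x_i − (cap_i+1)): x_1 ≥ 6 gives C(8,3) = 56; x_2 ≥ 5 gives C(9,3) = 84; x_3 ≥ 9 gives C(5,3) = 10; x_4 ≥ 6 gives C(8,3) = 56. Together 206.
Add back pairs where two caps are both exceeded: 1 + 0 + 0 + 0 + 1 + 0 = 2.
By inclusion–exclusion the count is 364 − 206 + 2 = 160.

160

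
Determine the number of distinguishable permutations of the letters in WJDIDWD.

The 7 letters of WJDIDWD have repeats: D appearing 3 times and W appearing twice.
The number of distinct arrangements is 7!/(3!·2!) = 5040/12 = 420.

420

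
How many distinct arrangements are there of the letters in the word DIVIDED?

DIVIDED has 7 letters with D appearing 3 times and I appearing twice.
So there are 7! / (3!·2!) = 420 distinguishable arrangements.

420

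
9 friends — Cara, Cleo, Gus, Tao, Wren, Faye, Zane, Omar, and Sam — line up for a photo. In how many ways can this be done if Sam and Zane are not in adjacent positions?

There are 9! = 362880 arrangements in all. If Sam and Zane are adjacent, merging them into one block gives 2·(8)! = 80640 arrangements.
Complementary counting: 362880 − 80640 = 282240.

282240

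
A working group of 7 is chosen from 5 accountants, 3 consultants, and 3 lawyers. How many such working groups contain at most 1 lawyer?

92

Split by how many lawyers are chosen (0 through 1).
Sum: C(3,0)·C(8,7) + C(3,1)·C(8,6) = 8 + 84 = 92.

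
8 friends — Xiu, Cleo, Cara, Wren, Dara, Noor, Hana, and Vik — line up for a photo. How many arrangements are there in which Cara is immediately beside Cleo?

Treat {Cara, Cleo} as a single unit. There are 7 units to order, and the pair itself can be ordered 2 ways.
So the count is 2·(7)! = 10080.

10080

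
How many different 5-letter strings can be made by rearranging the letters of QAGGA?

Letter multiplicities in QAGGA: A×2, G×2, Q×1.
The number of distinct arrangements is 5!/(2!·2!) = 120/4 = 30.

30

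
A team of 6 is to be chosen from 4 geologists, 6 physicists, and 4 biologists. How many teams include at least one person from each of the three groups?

Unrestricted: C(14,6) = 3003 ways to pick any 6 of the 14.
Subtract selections that omit an entire group: no geologists → C(10,6) = 210; no physicists → C(8,6) = 28; no biologists → C(10,6) = 210.
Add back selections omitting two groups (i.e. drawn from a single group): C(4,6) + C(6,6) + C(4,6) = 1.
By inclusion–exclusion: 3003 − 448 + 1 = 2556.

2556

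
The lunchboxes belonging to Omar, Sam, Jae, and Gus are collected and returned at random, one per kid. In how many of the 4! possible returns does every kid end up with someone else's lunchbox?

Let Aᵢ be the assignments in which kid i gets their own lunchbox. We want the size of the complement of A₁∪…∪A_4.
By inclusion–exclusion this is Σ_{j=0}^{4} (−1)^j C(4,j)·(4−j)!.
Computing: 24 − 24 + 12 − 4 + 1 = 9.

9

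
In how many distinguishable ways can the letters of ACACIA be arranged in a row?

60

Letter multiplicities in ACACIA: A×3, C×2, I×1.
The number of distinct arrangements is 6!/(3!·2!) = 720/12 = 60.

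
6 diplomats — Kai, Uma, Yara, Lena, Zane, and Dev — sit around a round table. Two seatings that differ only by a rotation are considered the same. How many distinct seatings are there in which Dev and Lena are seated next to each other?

48

Glue Dev and Lena into a block (2 internal orders). Seating 5 units around a circle gives (4)! arrangements.
So 2 × (4)! = 2 × 24 = 48.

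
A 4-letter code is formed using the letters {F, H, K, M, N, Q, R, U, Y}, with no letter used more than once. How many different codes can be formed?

3024

Choose and order 4 of the 9 symbols: the first letter has 9 options, the next 8, then 7, 6.
That product is 9 × 8 × 7 × 6 = 3024.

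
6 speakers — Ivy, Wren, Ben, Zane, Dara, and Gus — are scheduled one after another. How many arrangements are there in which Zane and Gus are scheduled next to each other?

240

Place the 4 others and the Zane-Gus pair as 5 objects in a line; the pair has 2 internal arrangements.
That gives 2 × 5! = 2 × 120 = 240.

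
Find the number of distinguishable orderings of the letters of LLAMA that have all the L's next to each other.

Treat the 2 copies of L as a single block. The multiset to arrange is then {LL, A, A, M}, 4 items in all.
That gives (4)!/(2!) = 12 arrangements.

12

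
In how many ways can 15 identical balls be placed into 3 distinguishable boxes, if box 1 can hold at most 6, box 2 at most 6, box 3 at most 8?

Ignoring the caps, the number of non-negative solutions to x_1+…+x_3 = 15 is C(17,2) = 136.
Subtract solutions that violate a single cap (substitute x_i' = x_i − (cap_i+1)): x_1 ≥ 7 gives C(10,2) = 45; x_2 ≥ 7 gives C(10,2) = 45; x_3 ≥ 9 gives C(8,2) = 28. Together 118.
Add back pairs where two caps are both exceeded: 3 + 0 + 0 = 3.
By inclusion–exclusion the count is 136 − 118 + 3 = 21.

21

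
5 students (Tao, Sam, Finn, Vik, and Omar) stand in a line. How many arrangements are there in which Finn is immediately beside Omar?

Glue Finn and Omar into one block (2 internal orders), leaving 4 units to arrange in a row.
So the count is 2·(4)! = 48.

48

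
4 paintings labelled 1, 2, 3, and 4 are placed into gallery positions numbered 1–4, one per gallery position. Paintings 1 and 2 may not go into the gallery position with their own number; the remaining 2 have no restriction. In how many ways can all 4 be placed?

14

Let Aᵢ (for i ∈ {1, 2}) be the placements that put painting i in its forbidden gallery position. Any j of these fix j positions, leaving (4−j)! ways to fill the rest, and there are C(2,j) ways to pick which j.
By inclusion–exclusion, the number of valid placements is Σ_{j=0}^{2} (−1)^j C(2,j)·(4−j)!.
Computing: 24 − 12 + 2 = 14.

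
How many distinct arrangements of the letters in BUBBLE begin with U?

Fix U in the first position and arrange the remaining 5 letters.
Those 5 letters have B appearing 3 times, giving (5)!/(3!) = 20.

20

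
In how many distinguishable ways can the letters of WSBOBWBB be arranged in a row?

840

The 8 letters of WSBOBWBB have repeats: B appearing 4 times and W appearing twice.
So there are 8! / (4!·2!) = 840 distinguishable arrangements.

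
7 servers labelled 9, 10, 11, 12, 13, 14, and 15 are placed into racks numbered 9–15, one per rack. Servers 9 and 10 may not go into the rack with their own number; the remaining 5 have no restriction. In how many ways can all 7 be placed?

Let Aᵢ (for i ∈ {9, 10}) be the placements that put server i in its forbidden rack. Any j of these fix j positions, leaving (7−j)! ways to fill the rest, and there are C(2,j) ways to pick which j.
By inclusion–exclusion, the number of valid placements is Σ_{j=0}^{2} (−1)^j C(2,j)·(7−j)!.
Computing: 5040 − 1440 + 120 = 3720.

3720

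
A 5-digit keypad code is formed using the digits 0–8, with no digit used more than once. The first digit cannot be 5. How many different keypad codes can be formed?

13440

The first digit has 9−1 = 8 choices (anything except 5).
The remaining 4 digits are filled from the other 8 symbols without repetition: 8 × 7 × 6 × 5 = 1680.
Total: 8 × 1680 = 13440.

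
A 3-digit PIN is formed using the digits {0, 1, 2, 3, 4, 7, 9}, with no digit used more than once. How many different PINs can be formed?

Choose and order 3 of the 7 symbols: the first digit has 7 options, the next 6, then 5.
7 × 6 × 5 = 210.

210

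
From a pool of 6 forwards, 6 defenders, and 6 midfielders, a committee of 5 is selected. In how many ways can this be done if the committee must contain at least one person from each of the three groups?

6210

Unrestricted: C(18,5) = 8568 ways to pick any 5 of the 18.
Subtract selections that omit an entire group: no forwards → C(12,5) = 792; no defenders → C(12,5) = 792; no midfielders → C(12,5) = 792.
Add back selections omitting two groups (i.e. drawn from a single group): C(6,5) + C(6,5) + C(6,5) = 18.
By inclusion–exclusion: 8568 − 2376 + 18 = 6210.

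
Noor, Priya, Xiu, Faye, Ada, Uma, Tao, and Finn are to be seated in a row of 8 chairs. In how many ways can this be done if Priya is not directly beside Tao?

30240

Of the 8! = 40320 arrangements, those with Priya and Tao adjacent number 2 × 7! = 10080 (treat the pair as a block with 2 internal orders).
So 40320 − 10080 = 30240 arrangements keep them apart.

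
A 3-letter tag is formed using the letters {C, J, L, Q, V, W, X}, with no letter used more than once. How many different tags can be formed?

210

This is a permutation of 3 out of 7: P(7,3) = 7!/4!.
7 × 6 × 5 = 210.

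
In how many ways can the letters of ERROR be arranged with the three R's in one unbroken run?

6

Treat the 3 copies of R as a single block. The multiset to arrange is then {RRR, E, O}, 3 items in all.
All 3 items are distinct, so there are (3)! = 6 arrangements.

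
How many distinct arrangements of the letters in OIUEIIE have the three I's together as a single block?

60

Treat the 3 copies of I as a single block. The multiset to arrange is then {III, E, E, O, U}, 5 items in all.
That gives (5)!/(2!) = 60 arrangements.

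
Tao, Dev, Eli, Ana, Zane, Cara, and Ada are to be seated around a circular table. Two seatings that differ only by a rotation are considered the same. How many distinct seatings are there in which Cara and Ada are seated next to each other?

Treat {Cara, Ada} as one unit (2 internal orders) and seat the resulting 6 units around the table: (5)! circular arrangements.
So 2 × (5)! = 2 × 120 = 240.

240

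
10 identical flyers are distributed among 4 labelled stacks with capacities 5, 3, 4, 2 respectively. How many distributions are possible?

30

Without the upper bounds there are C(13,3) = 286 ways to split 10 among 4 stacks.
Subtract solutions that violate a single cap (substitute x_i' = x_i − (cap_i+1)): x_1 ≥ 6 gives C(7,3) = 35; x_2 ≥ 4 gives C(9,3) = 84; x_3 ≥ 5 gives C(8,3) = 56; x_4 ≥ 3 gives C(10,3) = 120. Together 295.
Add back pairs where two caps are both exceeded: 1 + 0 + 4 + 4 + 20 + 10 = 39.
By inclusion–exclusion the count is 286 − 295 + 39 = 30.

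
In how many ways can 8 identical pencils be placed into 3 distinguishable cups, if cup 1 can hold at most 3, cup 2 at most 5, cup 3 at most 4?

Ignoring the caps, the number of non-negative solutions to x_1+…+x_3 = 8 is C(10,2) = 45.
Subtract solutions that violate a single cap (substitute x_i' = x_i − (cap_i+1)): x_1 ≥ 4 gives C(6,2) = 15; x_2 ≥ 6 gives C(4,2) = 6; x_3 ≥ 5 gives C(5,2) = 10. Together 31.
No two caps can be exceeded simultaneously, so the pair terms are all 0.
By inclusion–exclusion the count is 45 − 31 + 0 = 14.

14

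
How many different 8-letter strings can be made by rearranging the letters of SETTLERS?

5040

The 8 letters of SETTLERS have repeats: E appearing twice, S appearing twice, and T appearing twice.
The number of distinct arrangements is 8!/(2!·2!·2!) = 40320/8 = 5040.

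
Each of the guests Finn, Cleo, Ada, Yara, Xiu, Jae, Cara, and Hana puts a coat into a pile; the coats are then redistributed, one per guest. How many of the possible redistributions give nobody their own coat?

14833

Count assignments avoiding every fixed point. For any j of the 8 guests fixed to their own coat, the other 8−j can be arranged in (8−j)! ways.
By inclusion–exclusion this is Σ_{j=0}^{8} (−1)^j C(8,j)·(8−j)!.
Computing: 40320 − 40320 + 20160 − 6720 + 1680 − 336 + 56 − 8 + 1 = 14833.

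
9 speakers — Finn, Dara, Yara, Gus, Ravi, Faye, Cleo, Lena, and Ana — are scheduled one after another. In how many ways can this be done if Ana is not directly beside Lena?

282240

Of the 9! = 362880 arrangements, those with Ana and Lena adjacent number 2 × 8! = 80640 (treat the pair as a block with 2 internal orders).
Complementary counting: 362880 − 80640 = 282240.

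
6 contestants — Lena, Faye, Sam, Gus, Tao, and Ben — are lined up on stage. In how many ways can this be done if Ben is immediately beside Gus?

Place the 4 others and the Ben-Gus pair as 5 objects in a line; the pair has 2 internal arrangements.
So the count is 2·(5)! = 240.

240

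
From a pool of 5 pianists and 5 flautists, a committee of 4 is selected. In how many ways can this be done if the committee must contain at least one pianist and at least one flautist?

Total 4-person selections from all 10: C(10,4) = 210.
Selections missing a whole group: no pianists → C(5,4) = 5; no flautists → C(5,4) = 5.
Both groups omitted at once is impossible, so 210 − 10 = 200.

200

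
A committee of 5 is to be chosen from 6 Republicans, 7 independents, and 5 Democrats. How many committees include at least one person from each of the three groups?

6055

With no constraint there are C(18,5) = 8568 possible selections.
Subtract selections that omit an entire group: no Republicans → C(12,5) = 792; no independents → C(11,5) = 462; no Democrats → C(13,5) = 1287.
Add back selections omitting two groups (i.e. drawn from a single group): C(6,5) + C(7,5) + C(5,5) = 28.
By inclusion–exclusion: 8568 − 2541 + 28 = 6055.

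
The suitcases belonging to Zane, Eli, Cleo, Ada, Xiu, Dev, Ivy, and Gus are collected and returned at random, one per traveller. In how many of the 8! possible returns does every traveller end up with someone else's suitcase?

14833

Count assignments avoiding every fixed point. For any j of the 8 travellers fixed to their own suitcase, the other 8−j can be arranged in (8−j)! ways.
By inclusion–exclusion this is Σ_{j=0}^{8} (−1)^j C(8,j)·(8−j)!.
Computing: 40320 − 40320 + 20160 − 6720 + 1680 − 336 + 56 − 8 + 1 = 14833.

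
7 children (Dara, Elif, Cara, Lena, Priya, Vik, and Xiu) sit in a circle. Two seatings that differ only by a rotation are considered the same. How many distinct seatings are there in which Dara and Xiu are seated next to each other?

Treat {Dara, Xiu} as one unit (2 internal orders) and seat the resulting 6 units around the table: (5)! circular arrangements.
So 2 × (5)! = 2 × 120 = 240.

240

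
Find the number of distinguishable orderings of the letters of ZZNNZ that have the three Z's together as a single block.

3

Treat the 3 copies of Z as a single block. The multiset to arrange is then {ZZZ, N, N}, 3 items in all.
That gives (3)!/(2!) = 3 arrangements.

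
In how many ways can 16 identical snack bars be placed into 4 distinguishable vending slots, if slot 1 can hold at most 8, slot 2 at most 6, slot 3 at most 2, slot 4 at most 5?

46

By stars and bars, unrestricted non-negative solutions to x_1+…+x_4 = 16 number C(16+3,3) = 969.
Subtract solutions that violate a single cap (substitute x_i' = x_i − (cap_i+1)): x_1 ≥ 9 gives C(10,3) = 120; x_2 ≥ 7 gives C(12,3) = 220; x_3 ≥ 3 gives C(16,3) = 560; x_4 ≥ 6 gives C(13,3) = 286. Together 1186.
Add back pairs where two caps are both exceeded: 1 + 35 + 4 + 84 + 20 + 120 = 264.
Subtract triples: 0 + 0 + 0 + 1 = 1.
By inclusion–exclusion the count is 969 − 1186 + 264 − 1 = 46.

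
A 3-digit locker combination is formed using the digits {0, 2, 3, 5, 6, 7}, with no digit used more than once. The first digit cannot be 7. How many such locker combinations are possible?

100

The first digit has 6−1 = 5 choices (anything except 7).
The remaining 2 digits are filled from the other 5 symbols without repetition: 5 × 4 = 20.
Total: 5 × 20 = 100.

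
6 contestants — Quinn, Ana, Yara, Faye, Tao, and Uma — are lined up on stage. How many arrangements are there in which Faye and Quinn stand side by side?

Place the 4 others and the Faye-Quinn pair as 5 objects in a line; the pair has 2 internal arrangements.
That gives 2 × 5! = 2 × 120 = 240.

240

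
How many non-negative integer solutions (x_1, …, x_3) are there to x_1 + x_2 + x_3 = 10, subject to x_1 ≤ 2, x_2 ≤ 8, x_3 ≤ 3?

9

By stars and bars, unrestricted non-negative solutions to x_1+…+x_3 = 10 number C(10+2,2) = 66.
Subtract solutions that violate a single cap (substitute x_i' = x_i − (cap_i+1)): x_1 ≥ 3 gives C(9,2) = 36; x_2 ≥ 9 gives C(3,2) = 3; x_3 ≥ 4 gives C(8,2) = 28. Together 67.
Add back pairs where two caps are both exceeded: 0 + 10 + 0 = 10.
By inclusion–exclusion the count is 66 − 67 + 10 = 9.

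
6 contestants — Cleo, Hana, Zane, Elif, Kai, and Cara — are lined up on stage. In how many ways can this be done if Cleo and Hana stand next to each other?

240

Glue Cleo and Hana into one block (2 internal orders), leaving 5 units to arrange in a row.
So the count is 2·(5)! = 240.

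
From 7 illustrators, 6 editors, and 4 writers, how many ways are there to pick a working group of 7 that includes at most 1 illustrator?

1590

Split by how many illustrators are chosen (0 through 1).
Sum: C(7,0)·C(10,7) + C(7,1)·C(10,6) = 120 + 1470 = 1590.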